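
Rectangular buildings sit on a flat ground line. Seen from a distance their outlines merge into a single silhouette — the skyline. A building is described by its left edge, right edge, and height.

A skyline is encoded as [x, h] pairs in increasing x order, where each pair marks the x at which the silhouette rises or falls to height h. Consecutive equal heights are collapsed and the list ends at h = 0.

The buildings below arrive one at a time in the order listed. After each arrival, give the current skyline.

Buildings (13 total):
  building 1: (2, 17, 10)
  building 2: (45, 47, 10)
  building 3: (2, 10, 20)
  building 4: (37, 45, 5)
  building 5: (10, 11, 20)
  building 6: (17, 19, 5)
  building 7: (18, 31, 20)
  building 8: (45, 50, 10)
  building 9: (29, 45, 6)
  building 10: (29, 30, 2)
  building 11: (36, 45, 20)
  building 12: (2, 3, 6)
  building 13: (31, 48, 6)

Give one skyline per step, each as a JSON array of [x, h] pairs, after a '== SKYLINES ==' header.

== SKYLINES ==
[[2,10],[17,0]]
[[2,10],[17,0],[45,10],[47,0]]
[[2,20],[10,10],[17,0],[45,10],[47,0]]
[[2,20],[10,10],[17,0],[37,5],[45,10],[47,0]]
[[2,20],[11,10],[17,0],[37,5],[45,10],[47,0]]
[[2,20],[11,10],[17,5],[19,0],[37,5],[45,10],[47,0]]
[[2,20],[11,10],[17,5],[18,20],[31,0],[37,5],[45,10],[47,0]]
[[2,20],[11,10],[17,5],[18,20],[31,0],[37,5],[45,10],[50,0]]
[[2,20],[11,10],[17,5],[18,20],[31,6],[45,10],[50,0]]
[[2,20],[11,10],[17,5],[18,20],[31,6],[45,10],[50,0]]
[[2,20],[11,10],[17,5],[18,20],[31,6],[36,20],[45,10],[50,0]]
[[2,20],[11,10],[17,5],[18,20],[31,6],[36,20],[45,10],[50,0]]
[[2,20],[11,10],[17,5],[18,20],[31,6],[36,20],[45,10],[50,0]]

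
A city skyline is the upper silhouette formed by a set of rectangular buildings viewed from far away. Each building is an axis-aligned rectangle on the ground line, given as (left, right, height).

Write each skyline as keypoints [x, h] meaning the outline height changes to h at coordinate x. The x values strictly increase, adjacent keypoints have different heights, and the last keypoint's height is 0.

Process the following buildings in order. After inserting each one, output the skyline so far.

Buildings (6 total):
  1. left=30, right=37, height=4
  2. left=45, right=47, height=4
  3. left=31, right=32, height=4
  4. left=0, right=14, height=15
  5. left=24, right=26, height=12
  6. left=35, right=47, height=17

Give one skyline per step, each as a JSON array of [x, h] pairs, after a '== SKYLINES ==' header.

== SKYLINES ==
[[30,4],[37,0]]
[[30,4],[37,0],[45,4],[47,0]]
[[30,4],[37,0],[45,4],[47,0]]
[[0,15],[14,0],[30,4],[37,0],[45,4],[47,0]]
[[0,15],[14,0],[24,12],[26,0],[30,4],[37,0],[45,4],[47,0]]
[[0,15],[14,0],[24,12],[26,0],[30,4],[35,17],[47,0]]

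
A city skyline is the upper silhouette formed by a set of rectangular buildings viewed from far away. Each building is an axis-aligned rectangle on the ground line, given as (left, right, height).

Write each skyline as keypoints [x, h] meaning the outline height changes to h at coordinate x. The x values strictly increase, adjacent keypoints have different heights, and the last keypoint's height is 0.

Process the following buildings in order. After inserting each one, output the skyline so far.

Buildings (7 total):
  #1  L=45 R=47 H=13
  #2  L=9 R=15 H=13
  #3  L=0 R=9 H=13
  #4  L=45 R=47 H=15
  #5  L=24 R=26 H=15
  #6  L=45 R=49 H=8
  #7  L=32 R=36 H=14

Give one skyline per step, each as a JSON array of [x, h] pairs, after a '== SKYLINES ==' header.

== SKYLINES ==
[[45,13],[47,0]]
[[9,13],[15,0],[45,13],[47,0]]
[[0,13],[15,0],[45,13],[47,0]]
[[0,13],[15,0],[45,15],[47,0]]
[[0,13],[15,0],[24,15],[26,0],[45,15],[47,0]]
[[0,13],[15,0],[24,15],[26,0],[45,15],[47,8],[49,0]]
[[0,13],[15,0],[24,15],[26,0],[32,14],[36,0],[45,15],[47,8],[49,0]]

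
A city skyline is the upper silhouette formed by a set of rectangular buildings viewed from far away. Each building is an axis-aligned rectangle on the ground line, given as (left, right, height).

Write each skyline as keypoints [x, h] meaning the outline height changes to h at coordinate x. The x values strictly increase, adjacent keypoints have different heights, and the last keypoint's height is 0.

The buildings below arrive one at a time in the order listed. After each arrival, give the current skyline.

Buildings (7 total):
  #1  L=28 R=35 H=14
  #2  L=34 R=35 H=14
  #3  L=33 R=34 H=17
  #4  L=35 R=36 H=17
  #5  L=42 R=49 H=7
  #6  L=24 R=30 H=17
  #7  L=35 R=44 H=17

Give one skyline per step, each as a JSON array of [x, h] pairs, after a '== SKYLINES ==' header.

== SKYLINES ==
[[28,14],[35,0]]
[[28,14],[35,0]]
[[28,14],[33,17],[34,14],[35,0]]
[[28,14],[33,17],[34,14],[35,17],[36,0]]
[[28,14],[33,17],[34,14],[35,17],[36,0],[42,7],[49,0]]
[[24,17],[30,14],[33,17],[34,14],[35,17],[36,0],[42,7],[49,0]]
[[24,17],[30,14],[33,17],[34,14],[35,17],[44,7],[49,0]]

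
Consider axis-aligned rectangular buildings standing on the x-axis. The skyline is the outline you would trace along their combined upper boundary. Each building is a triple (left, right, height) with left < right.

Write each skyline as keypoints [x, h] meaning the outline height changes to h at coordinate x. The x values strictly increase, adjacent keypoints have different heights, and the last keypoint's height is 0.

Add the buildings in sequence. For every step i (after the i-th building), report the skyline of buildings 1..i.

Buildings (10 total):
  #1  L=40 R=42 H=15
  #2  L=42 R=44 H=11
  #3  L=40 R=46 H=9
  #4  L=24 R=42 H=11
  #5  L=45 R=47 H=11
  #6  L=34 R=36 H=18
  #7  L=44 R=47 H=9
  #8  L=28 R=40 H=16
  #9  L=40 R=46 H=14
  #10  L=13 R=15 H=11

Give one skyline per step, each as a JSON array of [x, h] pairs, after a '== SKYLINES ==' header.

== SKYLINES ==
[[40,15],[42,0]]
[[40,15],[42,11],[44,0]]
[[40,15],[42,11],[44,9],[46,0]]
[[24,11],[40,15],[42,11],[44,9],[46,0]]
[[24,11],[40,15],[42,11],[44,9],[45,11],[47,0]]
[[24,11],[34,18],[36,11],[40,15],[42,11],[44,9],[45,11],[47,0]]
[[24,11],[34,18],[36,11],[40,15],[42,11],[44,9],[45,11],[47,0]]
[[24,11],[28,16],[34,18],[36,16],[40,15],[42,11],[44,9],[45,11],[47,0]]
[[24,11],[28,16],[34,18],[36,16],[40,15],[42,14],[46,11],[47,0]]
[[13,11],[15,0],[24,11],[28,16],[34,18],[36,16],[40,15],[42,14],[46,11],[47,0]]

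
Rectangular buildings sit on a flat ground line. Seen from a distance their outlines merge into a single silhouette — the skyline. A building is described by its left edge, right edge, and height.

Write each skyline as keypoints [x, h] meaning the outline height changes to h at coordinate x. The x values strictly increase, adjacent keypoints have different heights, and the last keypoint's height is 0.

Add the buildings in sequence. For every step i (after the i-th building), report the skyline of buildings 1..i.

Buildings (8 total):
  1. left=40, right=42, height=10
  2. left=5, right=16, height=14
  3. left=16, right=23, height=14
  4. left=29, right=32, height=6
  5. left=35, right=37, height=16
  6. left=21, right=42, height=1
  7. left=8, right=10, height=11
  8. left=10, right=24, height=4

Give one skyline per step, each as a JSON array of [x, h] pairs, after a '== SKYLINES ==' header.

== SKYLINES ==
[[40,10],[42,0]]
[[5,14],[16,0],[40,10],[42,0]]
[[5,14],[23,0],[40,10],[42,0]]
[[5,14],[23,0],[29,6],[32,0],[40,10],[42,0]]
[[5,14],[23,0],[29,6],[32,0],[35,16],[37,0],[40,10],[42,0]]
[[5,14],[23,1],[29,6],[32,1],[35,16],[37,1],[40,10],[42,0]]
[[5,14],[23,1],[29,6],[32,1],[35,16],[37,1],[40,10],[42,0]]
[[5,14],[23,4],[24,1],[29,6],[32,1],[35,16],[37,1],[40,10],[42,0]]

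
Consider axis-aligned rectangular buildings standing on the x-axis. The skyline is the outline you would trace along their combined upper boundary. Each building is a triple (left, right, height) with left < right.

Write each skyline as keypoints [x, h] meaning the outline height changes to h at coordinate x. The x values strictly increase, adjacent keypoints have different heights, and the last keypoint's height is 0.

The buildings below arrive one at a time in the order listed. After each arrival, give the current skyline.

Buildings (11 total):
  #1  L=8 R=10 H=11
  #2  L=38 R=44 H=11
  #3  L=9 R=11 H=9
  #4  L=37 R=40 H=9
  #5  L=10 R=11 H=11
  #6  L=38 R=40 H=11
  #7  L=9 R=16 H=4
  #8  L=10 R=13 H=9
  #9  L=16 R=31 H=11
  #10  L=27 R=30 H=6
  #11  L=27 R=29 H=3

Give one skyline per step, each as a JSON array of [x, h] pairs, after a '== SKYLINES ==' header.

== SKYLINES ==
[[8,11],[10,0]]
[[8,11],[10,0],[38,11],[44,0]]
[[8,11],[10,9],[11,0],[38,11],[44,0]]
[[8,11],[10,9],[11,0],[37,9],[38,11],[44,0]]
[[8,11],[11,0],[37,9],[38,11],[44,0]]
[[8,11],[11,0],[37,9],[38,11],[44,0]]
[[8,11],[11,4],[16,0],[37,9],[38,11],[44,0]]
[[8,11],[11,9],[13,4],[16,0],[37,9],[38,11],[44,0]]
[[8,11],[11,9],[13,4],[16,11],[31,0],[37,9],[38,11],[44,0]]
[[8,11],[11,9],[13,4],[16,11],[31,0],[37,9],[38,11],[44,0]]
[[8,11],[11,9],[13,4],[16,11],[31,0],[37,9],[38,11],[44,0]]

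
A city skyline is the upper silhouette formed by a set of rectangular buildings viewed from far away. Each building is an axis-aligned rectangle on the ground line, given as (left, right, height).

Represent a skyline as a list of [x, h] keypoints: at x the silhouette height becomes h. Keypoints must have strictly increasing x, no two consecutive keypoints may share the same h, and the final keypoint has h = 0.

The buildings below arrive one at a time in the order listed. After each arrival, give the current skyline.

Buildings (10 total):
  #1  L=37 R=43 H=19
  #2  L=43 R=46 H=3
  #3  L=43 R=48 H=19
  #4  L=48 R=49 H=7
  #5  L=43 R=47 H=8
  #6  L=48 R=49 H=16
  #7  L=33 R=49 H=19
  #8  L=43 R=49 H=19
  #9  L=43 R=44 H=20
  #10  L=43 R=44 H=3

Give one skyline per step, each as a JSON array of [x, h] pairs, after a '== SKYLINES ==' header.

== SKYLINES ==
[[37,19],[43,0]]
[[37,19],[43,3],[46,0]]
[[37,19],[48,0]]
[[37,19],[48,7],[49,0]]
[[37,19],[48,7],[49,0]]
[[37,19],[48,16],[49,0]]
[[33,19],[49,0]]
[[33,19],[49,0]]
[[33,19],[43,20],[44,19],[49,0]]
[[33,19],[43,20],[44,19],[49,0]]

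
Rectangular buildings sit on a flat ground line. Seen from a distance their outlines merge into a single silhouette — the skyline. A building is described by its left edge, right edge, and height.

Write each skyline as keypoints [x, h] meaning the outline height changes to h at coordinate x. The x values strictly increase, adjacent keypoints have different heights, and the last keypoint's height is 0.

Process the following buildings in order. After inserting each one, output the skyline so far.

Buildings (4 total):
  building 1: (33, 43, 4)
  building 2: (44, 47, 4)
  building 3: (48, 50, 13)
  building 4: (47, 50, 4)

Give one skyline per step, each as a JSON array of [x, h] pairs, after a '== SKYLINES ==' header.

== SKYLINES ==
[[33,4],[43,0]]
[[33,4],[43,0],[44,4],[47,0]]
[[33,4],[43,0],[44,4],[47,0],[48,13],[50,0]]
[[33,4],[43,0],[44,4],[48,13],[50,0]]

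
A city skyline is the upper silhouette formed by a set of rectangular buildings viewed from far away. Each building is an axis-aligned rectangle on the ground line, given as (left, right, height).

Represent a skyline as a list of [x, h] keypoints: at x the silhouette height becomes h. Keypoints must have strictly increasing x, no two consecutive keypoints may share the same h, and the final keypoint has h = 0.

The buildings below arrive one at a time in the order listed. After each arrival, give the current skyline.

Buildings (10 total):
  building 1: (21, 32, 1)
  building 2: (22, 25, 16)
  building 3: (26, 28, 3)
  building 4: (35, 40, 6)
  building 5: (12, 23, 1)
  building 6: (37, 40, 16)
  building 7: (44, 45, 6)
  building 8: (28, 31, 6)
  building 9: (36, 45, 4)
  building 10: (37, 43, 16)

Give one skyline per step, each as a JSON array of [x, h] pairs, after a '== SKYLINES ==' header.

== SKYLINES ==
[[21,1],[32,0]]
[[21,1],[22,16],[25,1],[32,0]]
[[21,1],[22,16],[25,1],[26,3],[28,1],[32,0]]
[[21,1],[22,16],[25,1],[26,3],[28,1],[32,0],[35,6],[40,0]]
[[12,1],[22,16],[25,1],[26,3],[28,1],[32,0],[35,6],[40,0]]
[[12,1],[22,16],[25,1],[26,3],[28,1],[32,0],[35,6],[37,16],[40,0]]
[[12,1],[22,16],[25,1],[26,3],[28,1],[32,0],[35,6],[37,16],[40,0],[44,6],[45,0]]
[[12,1],[22,16],[25,1],[26,3],[28,6],[31,1],[32,0],[35,6],[37,16],[40,0],[44,6],[45,0]]
[[12,1],[22,16],[25,1],[26,3],[28,6],[31,1],[32,0],[35,6],[37,16],[40,4],[44,6],[45,0]]
[[12,1],[22,16],[25,1],[26,3],[28,6],[31,1],[32,0],[35,6],[37,16],[43,4],[44,6],[45,0]]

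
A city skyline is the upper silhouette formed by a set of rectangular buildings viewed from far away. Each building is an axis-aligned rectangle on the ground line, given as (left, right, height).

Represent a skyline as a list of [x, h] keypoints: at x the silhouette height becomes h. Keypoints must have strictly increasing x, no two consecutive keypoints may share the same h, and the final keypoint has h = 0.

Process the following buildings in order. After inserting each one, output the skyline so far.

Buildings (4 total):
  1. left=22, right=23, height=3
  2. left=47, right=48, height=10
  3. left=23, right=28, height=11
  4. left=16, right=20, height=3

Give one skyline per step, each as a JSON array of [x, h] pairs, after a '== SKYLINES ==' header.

== SKYLINES ==
[[22,3],[23,0]]
[[22,3],[23,0],[47,10],[48,0]]
[[22,3],[23,11],[28,0],[47,10],[48,0]]
[[16,3],[20,0],[22,3],[23,11],[28,0],[47,10],[48,0]]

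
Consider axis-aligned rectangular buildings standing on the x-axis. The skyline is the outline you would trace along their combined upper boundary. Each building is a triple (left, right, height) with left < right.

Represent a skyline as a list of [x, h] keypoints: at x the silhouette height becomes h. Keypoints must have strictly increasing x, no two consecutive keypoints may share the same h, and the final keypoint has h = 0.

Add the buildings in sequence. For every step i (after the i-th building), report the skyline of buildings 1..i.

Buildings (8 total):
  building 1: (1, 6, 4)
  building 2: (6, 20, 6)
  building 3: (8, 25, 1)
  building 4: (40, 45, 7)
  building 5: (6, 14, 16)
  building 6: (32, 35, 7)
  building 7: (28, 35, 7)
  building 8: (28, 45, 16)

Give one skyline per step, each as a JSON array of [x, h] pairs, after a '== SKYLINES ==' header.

== SKYLINES ==
[[1,4],[6,0]]
[[1,4],[6,6],[20,0]]
[[1,4],[6,6],[20,1],[25,0]]
[[1,4],[6,6],[20,1],[25,0],[40,7],[45,0]]
[[1,4],[6,16],[14,6],[20,1],[25,0],[40,7],[45,0]]
[[1,4],[6,16],[14,6],[20,1],[25,0],[32,7],[35,0],[40,7],[45,0]]
[[1,4],[6,16],[14,6],[20,1],[25,0],[28,7],[35,0],[40,7],[45,0]]
[[1,4],[6,16],[14,6],[20,1],[25,0],[28,16],[45,0]]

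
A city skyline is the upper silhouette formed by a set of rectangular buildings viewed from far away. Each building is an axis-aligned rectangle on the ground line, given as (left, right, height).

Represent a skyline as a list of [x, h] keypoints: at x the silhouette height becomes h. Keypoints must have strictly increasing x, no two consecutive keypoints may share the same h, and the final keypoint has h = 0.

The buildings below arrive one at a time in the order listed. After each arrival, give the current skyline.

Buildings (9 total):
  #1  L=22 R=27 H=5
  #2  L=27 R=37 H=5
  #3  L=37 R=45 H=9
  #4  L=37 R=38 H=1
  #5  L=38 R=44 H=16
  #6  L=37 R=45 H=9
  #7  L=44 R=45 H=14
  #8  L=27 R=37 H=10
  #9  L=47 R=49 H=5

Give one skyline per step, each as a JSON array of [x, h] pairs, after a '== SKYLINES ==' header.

== SKYLINES ==
[[22,5],[27,0]]
[[22,5],[37,0]]
[[22,5],[37,9],[45,0]]
[[22,5],[37,9],[45,0]]
[[22,5],[37,9],[38,16],[44,9],[45,0]]
[[22,5],[37,9],[38,16],[44,9],[45,0]]
[[22,5],[37,9],[38,16],[44,14],[45,0]]
[[22,5],[27,10],[37,9],[38,16],[44,14],[45,0]]
[[22,5],[27,10],[37,9],[38,16],[44,14],[45,0],[47,5],[49,0]]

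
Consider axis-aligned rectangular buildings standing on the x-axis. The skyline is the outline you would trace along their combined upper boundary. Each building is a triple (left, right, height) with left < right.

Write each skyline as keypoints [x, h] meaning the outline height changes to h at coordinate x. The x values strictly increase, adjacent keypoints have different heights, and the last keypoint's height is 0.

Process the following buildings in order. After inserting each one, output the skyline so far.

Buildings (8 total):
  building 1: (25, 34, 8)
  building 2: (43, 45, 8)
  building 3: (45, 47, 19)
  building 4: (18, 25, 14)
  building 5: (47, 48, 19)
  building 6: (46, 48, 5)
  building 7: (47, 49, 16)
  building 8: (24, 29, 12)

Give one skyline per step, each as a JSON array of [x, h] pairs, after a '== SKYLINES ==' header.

== SKYLINES ==
[[25,8],[34,0]]
[[25,8],[34,0],[43,8],[45,0]]
[[25,8],[34,0],[43,8],[45,19],[47,0]]
[[18,14],[25,8],[34,0],[43,8],[45,19],[47,0]]
[[18,14],[25,8],[34,0],[43,8],[45,19],[48,0]]
[[18,14],[25,8],[34,0],[43,8],[45,19],[48,0]]
[[18,14],[25,8],[34,0],[43,8],[45,19],[48,16],[49,0]]
[[18,14],[25,12],[29,8],[34,0],[43,8],[45,19],[48,16],[49,0]]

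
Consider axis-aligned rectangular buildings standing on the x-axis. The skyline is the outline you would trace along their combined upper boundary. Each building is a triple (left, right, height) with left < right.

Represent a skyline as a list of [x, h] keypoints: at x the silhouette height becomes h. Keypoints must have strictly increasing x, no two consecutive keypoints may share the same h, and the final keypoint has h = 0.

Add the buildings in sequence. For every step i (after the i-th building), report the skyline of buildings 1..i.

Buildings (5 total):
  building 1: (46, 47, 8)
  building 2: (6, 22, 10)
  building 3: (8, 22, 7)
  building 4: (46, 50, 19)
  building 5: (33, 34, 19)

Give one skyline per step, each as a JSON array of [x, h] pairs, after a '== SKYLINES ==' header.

== SKYLINES ==
[[46,8],[47,0]]
[[6,10],[22,0],[46,8],[47,0]]
[[6,10],[22,0],[46,8],[47,0]]
[[6,10],[22,0],[46,19],[50,0]]
[[6,10],[22,0],[33,19],[34,0],[46,19],[50,0]]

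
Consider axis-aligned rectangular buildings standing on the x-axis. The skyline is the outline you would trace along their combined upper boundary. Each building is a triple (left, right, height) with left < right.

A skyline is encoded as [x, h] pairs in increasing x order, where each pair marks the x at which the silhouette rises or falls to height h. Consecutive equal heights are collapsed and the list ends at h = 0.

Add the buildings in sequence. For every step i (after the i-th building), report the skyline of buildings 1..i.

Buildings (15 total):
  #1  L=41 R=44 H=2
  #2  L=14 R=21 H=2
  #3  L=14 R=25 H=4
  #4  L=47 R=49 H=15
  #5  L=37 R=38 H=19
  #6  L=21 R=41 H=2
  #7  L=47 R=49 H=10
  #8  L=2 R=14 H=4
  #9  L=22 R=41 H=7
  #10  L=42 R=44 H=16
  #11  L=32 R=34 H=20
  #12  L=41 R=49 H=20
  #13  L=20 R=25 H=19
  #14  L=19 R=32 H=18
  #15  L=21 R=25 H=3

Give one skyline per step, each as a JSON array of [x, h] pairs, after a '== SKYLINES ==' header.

== SKYLINES ==
[[41,2],[44,0]]
[[14,2],[21,0],[41,2],[44,0]]
[[14,4],[25,0],[41,2],[44,0]]
[[14,4],[25,0],[41,2],[44,0],[47,15],[49,0]]
[[14,4],[25,0],[37,19],[38,0],[41,2],[44,0],[47,15],[49,0]]
[[14,4],[25,2],[37,19],[38,2],[44,0],[47,15],[49,0]]
[[14,4],[25,2],[37,19],[38,2],[44,0],[47,15],[49,0]]
[[2,4],[25,2],[37,19],[38,2],[44,0],[47,15],[49,0]]
[[2,4],[22,7],[37,19],[38,7],[41,2],[44,0],[47,15],[49,0]]
[[2,4],[22,7],[37,19],[38,7],[41,2],[42,16],[44,0],[47,15],[49,0]]
[[2,4],[22,7],[32,20],[34,7],[37,19],[38,7],[41,2],[42,16],[44,0],[47,15],[49,0]]
[[2,4],[22,7],[32,20],[34,7],[37,19],[38,7],[41,20],[49,0]]
[[2,4],[20,19],[25,7],[32,20],[34,7],[37,19],[38,7],[41,20],[49,0]]
[[2,4],[19,18],[20,19],[25,18],[32,20],[34,7],[37,19],[38,7],[41,20],[49,0]]
[[2,4],[19,18],[20,19],[25,18],[32,20],[34,7],[37,19],[38,7],[41,20],[49,0]]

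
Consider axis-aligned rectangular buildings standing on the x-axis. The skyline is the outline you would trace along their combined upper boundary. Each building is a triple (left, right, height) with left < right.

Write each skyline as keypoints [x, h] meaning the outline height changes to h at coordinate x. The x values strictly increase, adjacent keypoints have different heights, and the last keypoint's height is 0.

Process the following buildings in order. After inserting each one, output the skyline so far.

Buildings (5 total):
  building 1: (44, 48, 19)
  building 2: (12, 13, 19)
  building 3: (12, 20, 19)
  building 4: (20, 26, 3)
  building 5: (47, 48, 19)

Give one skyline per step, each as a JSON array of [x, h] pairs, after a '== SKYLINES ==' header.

== SKYLINES ==
[[44,19],[48,0]]
[[12,19],[13,0],[44,19],[48,0]]
[[12,19],[20,0],[44,19],[48,0]]
[[12,19],[20,3],[26,0],[44,19],[48,0]]
[[12,19],[20,3],[26,0],[44,19],[48,0]]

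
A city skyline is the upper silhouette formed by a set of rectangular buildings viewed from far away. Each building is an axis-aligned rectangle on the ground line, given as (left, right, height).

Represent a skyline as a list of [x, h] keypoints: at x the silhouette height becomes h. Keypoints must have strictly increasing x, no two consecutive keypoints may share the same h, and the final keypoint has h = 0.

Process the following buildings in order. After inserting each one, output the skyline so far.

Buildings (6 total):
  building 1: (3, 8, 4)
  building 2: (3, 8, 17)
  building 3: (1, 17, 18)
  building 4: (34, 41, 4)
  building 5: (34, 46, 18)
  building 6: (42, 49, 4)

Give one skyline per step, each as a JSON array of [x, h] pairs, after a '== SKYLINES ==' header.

== SKYLINES ==
[[3,4],[8,0]]
[[3,17],[8,0]]
[[1,18],[17,0]]
[[1,18],[17,0],[34,4],[41,0]]
[[1,18],[17,0],[34,18],[46,0]]
[[1,18],[17,0],[34,18],[46,4],[49,0]]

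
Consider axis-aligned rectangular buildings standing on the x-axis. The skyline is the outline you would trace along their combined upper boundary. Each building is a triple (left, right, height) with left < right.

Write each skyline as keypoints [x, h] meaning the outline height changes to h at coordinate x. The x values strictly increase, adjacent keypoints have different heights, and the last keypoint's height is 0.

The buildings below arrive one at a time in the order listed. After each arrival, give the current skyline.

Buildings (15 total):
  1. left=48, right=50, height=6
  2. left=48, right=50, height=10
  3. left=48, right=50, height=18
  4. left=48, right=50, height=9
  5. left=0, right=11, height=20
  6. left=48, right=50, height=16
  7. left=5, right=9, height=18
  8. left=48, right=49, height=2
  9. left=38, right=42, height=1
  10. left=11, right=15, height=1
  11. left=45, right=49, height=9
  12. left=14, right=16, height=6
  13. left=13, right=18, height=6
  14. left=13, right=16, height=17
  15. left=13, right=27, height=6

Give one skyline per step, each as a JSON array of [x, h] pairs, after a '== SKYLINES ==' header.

== SKYLINES ==
[[48,6],[50,0]]
[[48,10],[50,0]]
[[48,18],[50,0]]
[[48,18],[50,0]]
[[0,20],[11,0],[48,18],[50,0]]
[[0,20],[11,0],[48,18],[50,0]]
[[0,20],[11,0],[48,18],[50,0]]
[[0,20],[11,0],[48,18],[50,0]]
[[0,20],[11,0],[38,1],[42,0],[48,18],[50,0]]
[[0,20],[11,1],[15,0],[38,1],[42,0],[48,18],[50,0]]
[[0,20],[11,1],[15,0],[38,1],[42,0],[45,9],[48,18],[50,0]]
[[0,20],[11,1],[14,6],[16,0],[38,1],[42,0],[45,9],[48,18],[50,0]]
[[0,20],[11,1],[13,6],[18,0],[38,1],[42,0],[45,9],[48,18],[50,0]]
[[0,20],[11,1],[13,17],[16,6],[18,0],[38,1],[42,0],[45,9],[48,18],[50,0]]
[[0,20],[11,1],[13,17],[16,6],[27,0],[38,1],[42,0],[45,9],[48,18],[50,0]]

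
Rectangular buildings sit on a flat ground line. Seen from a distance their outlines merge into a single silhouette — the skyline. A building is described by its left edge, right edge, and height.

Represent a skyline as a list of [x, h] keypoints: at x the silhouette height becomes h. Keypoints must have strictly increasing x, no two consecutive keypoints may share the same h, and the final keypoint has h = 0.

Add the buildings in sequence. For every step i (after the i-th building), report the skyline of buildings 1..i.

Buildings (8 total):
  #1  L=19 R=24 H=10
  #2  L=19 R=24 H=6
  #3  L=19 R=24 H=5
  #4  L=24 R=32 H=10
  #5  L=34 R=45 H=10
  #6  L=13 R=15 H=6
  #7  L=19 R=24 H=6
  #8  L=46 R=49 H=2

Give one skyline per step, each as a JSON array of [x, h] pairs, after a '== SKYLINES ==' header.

== SKYLINES ==
[[19,10],[24,0]]
[[19,10],[24,0]]
[[19,10],[24,0]]
[[19,10],[32,0]]
[[19,10],[32,0],[34,10],[45,0]]
[[13,6],[15,0],[19,10],[32,0],[34,10],[45,0]]
[[13,6],[15,0],[19,10],[32,0],[34,10],[45,0]]
[[13,6],[15,0],[19,10],[32,0],[34,10],[45,0],[46,2],[49,0]]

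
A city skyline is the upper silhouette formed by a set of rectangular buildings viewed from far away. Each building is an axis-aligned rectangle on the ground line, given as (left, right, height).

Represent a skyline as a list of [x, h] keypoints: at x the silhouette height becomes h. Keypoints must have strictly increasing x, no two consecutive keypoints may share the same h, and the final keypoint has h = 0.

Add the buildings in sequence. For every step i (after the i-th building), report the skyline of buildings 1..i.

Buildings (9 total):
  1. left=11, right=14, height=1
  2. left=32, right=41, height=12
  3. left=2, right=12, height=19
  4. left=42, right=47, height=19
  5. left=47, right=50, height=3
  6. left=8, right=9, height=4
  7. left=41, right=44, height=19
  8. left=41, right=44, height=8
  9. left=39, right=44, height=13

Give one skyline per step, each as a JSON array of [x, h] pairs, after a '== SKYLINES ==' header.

== SKYLINES ==
[[11,1],[14,0]]
[[11,1],[14,0],[32,12],[41,0]]
[[2,19],[12,1],[14,0],[32,12],[41,0]]
[[2,19],[12,1],[14,0],[32,12],[41,0],[42,19],[47,0]]
[[2,19],[12,1],[14,0],[32,12],[41,0],[42,19],[47,3],[50,0]]
[[2,19],[12,1],[14,0],[32,12],[41,0],[42,19],[47,3],[50,0]]
[[2,19],[12,1],[14,0],[32,12],[41,19],[47,3],[50,0]]
[[2,19],[12,1],[14,0],[32,12],[41,19],[47,3],[50,0]]
[[2,19],[12,1],[14,0],[32,12],[39,13],[41,19],[47,3],[50,0]]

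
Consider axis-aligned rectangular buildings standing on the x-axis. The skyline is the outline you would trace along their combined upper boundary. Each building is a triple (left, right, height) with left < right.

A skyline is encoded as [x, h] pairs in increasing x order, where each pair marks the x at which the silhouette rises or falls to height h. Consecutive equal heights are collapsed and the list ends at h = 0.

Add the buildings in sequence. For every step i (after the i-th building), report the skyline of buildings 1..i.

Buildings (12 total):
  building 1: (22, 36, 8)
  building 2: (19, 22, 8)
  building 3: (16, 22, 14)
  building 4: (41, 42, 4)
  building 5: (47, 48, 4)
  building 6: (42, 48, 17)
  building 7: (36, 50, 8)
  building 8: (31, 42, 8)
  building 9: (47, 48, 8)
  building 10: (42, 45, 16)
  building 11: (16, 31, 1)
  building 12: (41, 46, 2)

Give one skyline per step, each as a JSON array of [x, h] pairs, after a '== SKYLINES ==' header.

== SKYLINES ==
[[22,8],[36,0]]
[[19,8],[36,0]]
[[16,14],[22,8],[36,0]]
[[16,14],[22,8],[36,0],[41,4],[42,0]]
[[16,14],[22,8],[36,0],[41,4],[42,0],[47,4],[48,0]]
[[16,14],[22,8],[36,0],[41,4],[42,17],[48,0]]
[[16,14],[22,8],[42,17],[48,8],[50,0]]
[[16,14],[22,8],[42,17],[48,8],[50,0]]
[[16,14],[22,8],[42,17],[48,8],[50,0]]
[[16,14],[22,8],[42,17],[48,8],[50,0]]
[[16,14],[22,8],[42,17],[48,8],[50,0]]
[[16,14],[22,8],[42,17],[48,8],[50,0]]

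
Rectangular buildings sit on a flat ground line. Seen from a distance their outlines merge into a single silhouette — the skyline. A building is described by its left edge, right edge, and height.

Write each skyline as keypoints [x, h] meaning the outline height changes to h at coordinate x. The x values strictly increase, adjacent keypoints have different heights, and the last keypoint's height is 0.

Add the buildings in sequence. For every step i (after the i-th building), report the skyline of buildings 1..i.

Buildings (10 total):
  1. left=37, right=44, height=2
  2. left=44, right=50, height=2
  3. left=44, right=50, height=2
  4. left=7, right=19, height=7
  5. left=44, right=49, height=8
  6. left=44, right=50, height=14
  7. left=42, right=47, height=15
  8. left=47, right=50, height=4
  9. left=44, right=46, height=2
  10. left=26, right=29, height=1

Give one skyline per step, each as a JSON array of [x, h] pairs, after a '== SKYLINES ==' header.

== SKYLINES ==
[[37,2],[44,0]]
[[37,2],[50,0]]
[[37,2],[50,0]]
[[7,7],[19,0],[37,2],[50,0]]
[[7,7],[19,0],[37,2],[44,8],[49,2],[50,0]]
[[7,7],[19,0],[37,2],[44,14],[50,0]]
[[7,7],[19,0],[37,2],[42,15],[47,14],[50,0]]
[[7,7],[19,0],[37,2],[42,15],[47,14],[50,0]]
[[7,7],[19,0],[37,2],[42,15],[47,14],[50,0]]
[[7,7],[19,0],[26,1],[29,0],[37,2],[42,15],[47,14],[50,0]]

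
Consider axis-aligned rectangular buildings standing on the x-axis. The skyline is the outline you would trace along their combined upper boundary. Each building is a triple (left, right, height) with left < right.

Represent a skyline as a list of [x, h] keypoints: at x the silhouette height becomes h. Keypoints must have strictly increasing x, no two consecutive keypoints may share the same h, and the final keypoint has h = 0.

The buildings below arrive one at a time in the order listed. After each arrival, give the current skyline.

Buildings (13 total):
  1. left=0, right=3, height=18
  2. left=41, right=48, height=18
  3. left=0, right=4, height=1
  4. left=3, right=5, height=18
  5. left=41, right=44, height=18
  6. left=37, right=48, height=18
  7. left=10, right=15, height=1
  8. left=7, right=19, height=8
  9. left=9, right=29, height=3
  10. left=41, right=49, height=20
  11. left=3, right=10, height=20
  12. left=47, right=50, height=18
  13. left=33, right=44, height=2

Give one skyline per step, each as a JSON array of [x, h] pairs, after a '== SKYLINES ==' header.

== SKYLINES ==
[[0,18],[3,0]]
[[0,18],[3,0],[41,18],[48,0]]
[[0,18],[3,1],[4,0],[41,18],[48,0]]
[[0,18],[5,0],[41,18],[48,0]]
[[0,18],[5,0],[41,18],[48,0]]
[[0,18],[5,0],[37,18],[48,0]]
[[0,18],[5,0],[10,1],[15,0],[37,18],[48,0]]
[[0,18],[5,0],[7,8],[19,0],[37,18],[48,0]]
[[0,18],[5,0],[7,8],[19,3],[29,0],[37,18],[48,0]]
[[0,18],[5,0],[7,8],[19,3],[29,0],[37,18],[41,20],[49,0]]
[[0,18],[3,20],[10,8],[19,3],[29,0],[37,18],[41,20],[49,0]]
[[0,18],[3,20],[10,8],[19,3],[29,0],[37,18],[41,20],[49,18],[50,0]]
[[0,18],[3,20],[10,8],[19,3],[29,0],[33,2],[37,18],[41,20],[49,18],[50,0]]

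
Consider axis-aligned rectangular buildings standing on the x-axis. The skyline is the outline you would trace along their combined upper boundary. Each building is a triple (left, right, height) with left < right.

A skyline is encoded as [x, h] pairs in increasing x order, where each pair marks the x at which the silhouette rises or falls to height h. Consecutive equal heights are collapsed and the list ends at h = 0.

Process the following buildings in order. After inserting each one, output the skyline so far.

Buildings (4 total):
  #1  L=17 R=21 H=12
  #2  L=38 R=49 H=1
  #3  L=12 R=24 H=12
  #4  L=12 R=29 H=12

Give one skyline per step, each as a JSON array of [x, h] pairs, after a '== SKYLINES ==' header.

== SKYLINES ==
[[17,12],[21,0]]
[[17,12],[21,0],[38,1],[49,0]]
[[12,12],[24,0],[38,1],[49,0]]
[[12,12],[29,0],[38,1],[49,0]]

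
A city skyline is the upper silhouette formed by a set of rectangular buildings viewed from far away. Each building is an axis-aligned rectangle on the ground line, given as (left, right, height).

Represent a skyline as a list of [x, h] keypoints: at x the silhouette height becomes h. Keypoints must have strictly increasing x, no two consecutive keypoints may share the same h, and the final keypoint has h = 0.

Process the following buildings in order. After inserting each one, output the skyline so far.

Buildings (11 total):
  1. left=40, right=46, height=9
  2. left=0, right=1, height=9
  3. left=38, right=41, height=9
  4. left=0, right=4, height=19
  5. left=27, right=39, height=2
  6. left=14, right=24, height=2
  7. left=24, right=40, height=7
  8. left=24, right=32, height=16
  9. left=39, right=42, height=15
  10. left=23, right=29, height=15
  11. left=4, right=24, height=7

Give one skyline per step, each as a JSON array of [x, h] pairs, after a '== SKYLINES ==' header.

== SKYLINES ==
[[40,9],[46,0]]
[[0,9],[1,0],[40,9],[46,0]]
[[0,9],[1,0],[38,9],[46,0]]
[[0,19],[4,0],[38,9],[46,0]]
[[0,19],[4,0],[27,2],[38,9],[46,0]]
[[0,19],[4,0],[14,2],[24,0],[27,2],[38,9],[46,0]]
[[0,19],[4,0],[14,2],[24,7],[38,9],[46,0]]
[[0,19],[4,0],[14,2],[24,16],[32,7],[38,9],[46,0]]
[[0,19],[4,0],[14,2],[24,16],[32,7],[38,9],[39,15],[42,9],[46,0]]
[[0,19],[4,0],[14,2],[23,15],[24,16],[32,7],[38,9],[39,15],[42,9],[46,0]]
[[0,19],[4,7],[23,15],[24,16],[32,7],[38,9],[39,15],[42,9],[46,0]]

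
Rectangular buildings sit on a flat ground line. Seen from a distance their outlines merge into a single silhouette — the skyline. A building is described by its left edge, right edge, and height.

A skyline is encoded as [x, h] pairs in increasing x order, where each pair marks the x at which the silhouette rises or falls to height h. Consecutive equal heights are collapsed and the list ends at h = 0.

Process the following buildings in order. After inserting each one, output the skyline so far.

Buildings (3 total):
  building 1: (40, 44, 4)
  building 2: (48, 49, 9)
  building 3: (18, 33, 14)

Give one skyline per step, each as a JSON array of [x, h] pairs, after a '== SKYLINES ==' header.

== SKYLINES ==
[[40,4],[44,0]]
[[40,4],[44,0],[48,9],[49,0]]
[[18,14],[33,0],[40,4],[44,0],[48,9],[49,0]]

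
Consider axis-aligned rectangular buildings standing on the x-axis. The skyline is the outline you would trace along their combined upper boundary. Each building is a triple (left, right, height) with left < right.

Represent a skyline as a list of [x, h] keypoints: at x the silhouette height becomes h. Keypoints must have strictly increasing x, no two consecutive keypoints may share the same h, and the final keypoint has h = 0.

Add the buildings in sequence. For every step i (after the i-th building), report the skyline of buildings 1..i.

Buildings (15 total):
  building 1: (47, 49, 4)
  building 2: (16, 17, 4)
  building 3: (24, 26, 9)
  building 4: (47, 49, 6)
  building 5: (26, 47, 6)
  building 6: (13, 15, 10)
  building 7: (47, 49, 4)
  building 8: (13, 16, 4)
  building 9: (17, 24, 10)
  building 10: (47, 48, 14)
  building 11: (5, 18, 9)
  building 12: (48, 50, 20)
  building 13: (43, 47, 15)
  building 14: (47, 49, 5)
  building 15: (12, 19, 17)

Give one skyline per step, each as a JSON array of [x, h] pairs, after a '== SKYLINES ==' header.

== SKYLINES ==
[[47,4],[49,0]]
[[16,4],[17,0],[47,4],[49,0]]
[[16,4],[17,0],[24,9],[26,0],[47,4],[49,0]]
[[16,4],[17,0],[24,9],[26,0],[47,6],[49,0]]
[[16,4],[17,0],[24,9],[26,6],[49,0]]
[[13,10],[15,0],[16,4],[17,0],[24,9],[26,6],[49,0]]
[[13,10],[15,0],[16,4],[17,0],[24,9],[26,6],[49,0]]
[[13,10],[15,4],[17,0],[24,9],[26,6],[49,0]]
[[13,10],[15,4],[17,10],[24,9],[26,6],[49,0]]
[[13,10],[15,4],[17,10],[24,9],[26,6],[47,14],[48,6],[49,0]]
[[5,9],[13,10],[15,9],[17,10],[24,9],[26,6],[47,14],[48,6],[49,0]]
[[5,9],[13,10],[15,9],[17,10],[24,9],[26,6],[47,14],[48,20],[50,0]]
[[5,9],[13,10],[15,9],[17,10],[24,9],[26,6],[43,15],[47,14],[48,20],[50,0]]
[[5,9],[13,10],[15,9],[17,10],[24,9],[26,6],[43,15],[47,14],[48,20],[50,0]]
[[5,9],[12,17],[19,10],[24,9],[26,6],[43,15],[47,14],[48,20],[50,0]]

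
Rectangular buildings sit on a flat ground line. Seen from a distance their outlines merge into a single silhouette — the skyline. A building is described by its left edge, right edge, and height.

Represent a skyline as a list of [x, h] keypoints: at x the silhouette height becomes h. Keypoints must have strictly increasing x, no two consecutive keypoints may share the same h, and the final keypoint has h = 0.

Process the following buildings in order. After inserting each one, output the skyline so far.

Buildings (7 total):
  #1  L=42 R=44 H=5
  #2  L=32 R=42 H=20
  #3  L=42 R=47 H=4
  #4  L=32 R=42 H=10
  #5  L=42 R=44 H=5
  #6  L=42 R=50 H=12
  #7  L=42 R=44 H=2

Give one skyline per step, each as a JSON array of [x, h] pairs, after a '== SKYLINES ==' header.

== SKYLINES ==
[[42,5],[44,0]]
[[32,20],[42,5],[44,0]]
[[32,20],[42,5],[44,4],[47,0]]
[[32,20],[42,5],[44,4],[47,0]]
[[32,20],[42,5],[44,4],[47,0]]
[[32,20],[42,12],[50,0]]
[[32,20],[42,12],[50,0]]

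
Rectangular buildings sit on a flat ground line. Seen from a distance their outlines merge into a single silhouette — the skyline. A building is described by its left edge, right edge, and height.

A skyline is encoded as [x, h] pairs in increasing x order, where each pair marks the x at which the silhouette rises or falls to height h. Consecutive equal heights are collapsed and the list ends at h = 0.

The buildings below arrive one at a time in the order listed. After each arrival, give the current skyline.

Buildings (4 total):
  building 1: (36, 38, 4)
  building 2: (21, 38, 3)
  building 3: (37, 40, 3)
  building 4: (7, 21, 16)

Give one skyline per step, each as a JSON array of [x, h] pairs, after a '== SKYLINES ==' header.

== SKYLINES ==
[[36,4],[38,0]]
[[21,3],[36,4],[38,0]]
[[21,3],[36,4],[38,3],[40,0]]
[[7,16],[21,3],[36,4],[38,3],[40,0]]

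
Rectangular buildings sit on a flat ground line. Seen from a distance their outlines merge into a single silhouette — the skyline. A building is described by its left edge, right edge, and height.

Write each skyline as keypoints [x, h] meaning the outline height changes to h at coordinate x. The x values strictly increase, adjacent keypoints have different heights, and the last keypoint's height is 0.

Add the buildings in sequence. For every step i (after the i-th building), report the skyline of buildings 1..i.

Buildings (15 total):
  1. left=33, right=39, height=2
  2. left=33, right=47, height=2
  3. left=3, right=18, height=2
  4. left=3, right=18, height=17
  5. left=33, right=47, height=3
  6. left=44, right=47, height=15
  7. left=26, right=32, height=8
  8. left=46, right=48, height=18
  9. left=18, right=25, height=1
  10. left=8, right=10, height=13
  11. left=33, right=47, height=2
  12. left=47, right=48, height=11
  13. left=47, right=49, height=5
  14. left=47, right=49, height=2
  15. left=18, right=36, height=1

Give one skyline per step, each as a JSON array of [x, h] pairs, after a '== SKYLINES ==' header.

== SKYLINES ==
[[33,2],[39,0]]
[[33,2],[47,0]]
[[3,2],[18,0],[33,2],[47,0]]
[[3,17],[18,0],[33,2],[47,0]]
[[3,17],[18,0],[33,3],[47,0]]
[[3,17],[18,0],[33,3],[44,15],[47,0]]
[[3,17],[18,0],[26,8],[32,0],[33,3],[44,15],[47,0]]
[[3,17],[18,0],[26,8],[32,0],[33,3],[44,15],[46,18],[48,0]]
[[3,17],[18,1],[25,0],[26,8],[32,0],[33,3],[44,15],[46,18],[48,0]]
[[3,17],[18,1],[25,0],[26,8],[32,0],[33,3],[44,15],[46,18],[48,0]]
[[3,17],[18,1],[25,0],[26,8],[32,0],[33,3],[44,15],[46,18],[48,0]]
[[3,17],[18,1],[25,0],[26,8],[32,0],[33,3],[44,15],[46,18],[48,0]]
[[3,17],[18,1],[25,0],[26,8],[32,0],[33,3],[44,15],[46,18],[48,5],[49,0]]
[[3,17],[18,1],[25,0],[26,8],[32,0],[33,3],[44,15],[46,18],[48,5],[49,0]]
[[3,17],[18,1],[26,8],[32,1],[33,3],[44,15],[46,18],[48,5],[49,0]]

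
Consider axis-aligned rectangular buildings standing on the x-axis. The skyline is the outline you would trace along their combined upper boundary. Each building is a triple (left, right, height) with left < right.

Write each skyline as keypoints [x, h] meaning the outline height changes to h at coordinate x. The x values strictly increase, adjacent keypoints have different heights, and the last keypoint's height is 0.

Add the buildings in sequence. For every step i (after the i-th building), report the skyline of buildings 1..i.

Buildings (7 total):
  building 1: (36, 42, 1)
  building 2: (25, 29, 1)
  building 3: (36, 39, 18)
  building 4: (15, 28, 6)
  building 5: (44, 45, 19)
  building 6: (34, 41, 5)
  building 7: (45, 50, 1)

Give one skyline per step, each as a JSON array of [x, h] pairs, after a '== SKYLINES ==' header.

== SKYLINES ==
[[36,1],[42,0]]
[[25,1],[29,0],[36,1],[42,0]]
[[25,1],[29,0],[36,18],[39,1],[42,0]]
[[15,6],[28,1],[29,0],[36,18],[39,1],[42,0]]
[[15,6],[28,1],[29,0],[36,18],[39,1],[42,0],[44,19],[45,0]]
[[15,6],[28,1],[29,0],[34,5],[36,18],[39,5],[41,1],[42,0],[44,19],[45,0]]
[[15,6],[28,1],[29,0],[34,5],[36,18],[39,5],[41,1],[42,0],[44,19],[45,1],[50,0]]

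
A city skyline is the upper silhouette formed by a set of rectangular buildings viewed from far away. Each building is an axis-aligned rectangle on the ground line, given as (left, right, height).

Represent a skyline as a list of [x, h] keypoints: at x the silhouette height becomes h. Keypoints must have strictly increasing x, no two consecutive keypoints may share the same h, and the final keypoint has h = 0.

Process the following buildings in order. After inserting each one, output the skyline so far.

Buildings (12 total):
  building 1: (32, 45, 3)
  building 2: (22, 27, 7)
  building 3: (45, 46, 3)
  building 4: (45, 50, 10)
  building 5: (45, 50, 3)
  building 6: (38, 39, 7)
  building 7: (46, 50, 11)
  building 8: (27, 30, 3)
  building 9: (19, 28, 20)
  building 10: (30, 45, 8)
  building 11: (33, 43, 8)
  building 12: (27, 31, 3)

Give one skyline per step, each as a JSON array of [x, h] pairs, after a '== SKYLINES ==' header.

== SKYLINES ==
[[32,3],[45,0]]
[[22,7],[27,0],[32,3],[45,0]]
[[22,7],[27,0],[32,3],[46,0]]
[[22,7],[27,0],[32,3],[45,10],[50,0]]
[[22,7],[27,0],[32,3],[45,10],[50,0]]
[[22,7],[27,0],[32,3],[38,7],[39,3],[45,10],[50,0]]
[[22,7],[27,0],[32,3],[38,7],[39,3],[45,10],[46,11],[50,0]]
[[22,7],[27,3],[30,0],[32,3],[38,7],[39,3],[45,10],[46,11],[50,0]]
[[19,20],[28,3],[30,0],[32,3],[38,7],[39,3],[45,10],[46,11],[50,0]]
[[19,20],[28,3],[30,8],[45,10],[46,11],[50,0]]
[[19,20],[28,3],[30,8],[45,10],[46,11],[50,0]]
[[19,20],[28,3],[30,8],[45,10],[46,11],[50,0]]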